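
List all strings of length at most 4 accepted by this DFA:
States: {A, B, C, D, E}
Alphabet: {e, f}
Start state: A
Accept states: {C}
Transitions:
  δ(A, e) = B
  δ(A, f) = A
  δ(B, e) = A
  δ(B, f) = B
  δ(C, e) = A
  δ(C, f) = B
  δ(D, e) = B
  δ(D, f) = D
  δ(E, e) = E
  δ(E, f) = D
None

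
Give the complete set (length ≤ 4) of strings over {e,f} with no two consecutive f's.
ε, e, f, ee, ef, fe, eee, eef, efe, fee, fef, eeee, eeef, eefe, efee, efef, feee, feef, fefe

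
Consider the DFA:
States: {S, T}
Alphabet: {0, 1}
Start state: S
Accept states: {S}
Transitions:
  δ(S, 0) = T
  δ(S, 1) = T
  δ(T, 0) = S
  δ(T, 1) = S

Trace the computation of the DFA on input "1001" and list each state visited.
read '1': S → T
  read '0': T → S
  read '0': S → T
  read '1': T → S
S -> T -> S -> T -> S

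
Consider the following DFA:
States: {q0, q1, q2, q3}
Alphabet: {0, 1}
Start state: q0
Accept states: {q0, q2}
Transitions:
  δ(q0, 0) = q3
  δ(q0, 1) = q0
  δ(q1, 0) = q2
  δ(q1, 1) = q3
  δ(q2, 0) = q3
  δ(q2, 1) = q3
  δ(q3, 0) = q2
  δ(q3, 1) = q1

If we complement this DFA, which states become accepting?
Complement accept states = All states \ Original accept states
= {q0, q1, q2, q3} \ {q0, q2}
{q1, q3}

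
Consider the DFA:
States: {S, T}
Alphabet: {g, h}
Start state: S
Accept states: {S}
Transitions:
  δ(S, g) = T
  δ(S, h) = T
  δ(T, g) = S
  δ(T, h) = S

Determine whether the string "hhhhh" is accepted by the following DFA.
Processing string "hhhhh":
  S --h--> T
  T --h--> S
  S --h--> T
  T --h--> S
  S --h--> T
Final state: T
Accept states: {S}
No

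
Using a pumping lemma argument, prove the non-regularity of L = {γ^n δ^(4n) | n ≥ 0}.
Assume L is regular with pumping length p. Idea: pumping the γ-block breaks the 1:4 ratio.
Choose s = γ^p δ^(4p) (length 5p ≥ p). By the pumping lemma, s = xyz with |xy| ≤ p, |y| > 0, so y = γ^k with k ≥ 1. Then xy²z = γ^(p+k) δ^(4p). For this to be in L we would need 4p = 4(p+k), i.e. 4k = 0, contradicting k ≥ 1. So xy²z ∉ L.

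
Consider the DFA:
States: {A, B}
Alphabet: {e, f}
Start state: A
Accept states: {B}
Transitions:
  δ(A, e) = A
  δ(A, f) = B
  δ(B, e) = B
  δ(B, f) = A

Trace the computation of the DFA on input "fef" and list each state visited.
read 'f': A → B
  read 'e': B → B
  read 'f': B → A
A -> B -> B -> A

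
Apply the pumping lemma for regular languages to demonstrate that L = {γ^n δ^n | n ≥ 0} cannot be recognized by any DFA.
Assume L is regular with pumping length p. Idea: pumping the γ-block changes the count balance.
Choose s = γ^p δ^p (length 2p ≥ p). By the pumping lemma, s = xyz with |xy| ≤ p, |y| > 0. So y = γ^k for some k > 0 (since xy is entirely within the γ's). Pumping gives xy²z = γ^(p+k) δ^p, which is not in L since p+k ≠ p.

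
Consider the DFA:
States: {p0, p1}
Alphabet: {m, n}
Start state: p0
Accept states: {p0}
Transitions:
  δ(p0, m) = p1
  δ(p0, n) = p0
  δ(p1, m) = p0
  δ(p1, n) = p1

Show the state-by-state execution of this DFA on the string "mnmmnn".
read 'm': p0 → p1
  read 'n': p1 → p1
  read 'm': p1 → p0
  read 'm': p0 → p1
  read 'n': p1 → p1
  read 'n': p1 → p1
p0 -> p1 -> p1 -> p0 -> p1 -> p1 -> p1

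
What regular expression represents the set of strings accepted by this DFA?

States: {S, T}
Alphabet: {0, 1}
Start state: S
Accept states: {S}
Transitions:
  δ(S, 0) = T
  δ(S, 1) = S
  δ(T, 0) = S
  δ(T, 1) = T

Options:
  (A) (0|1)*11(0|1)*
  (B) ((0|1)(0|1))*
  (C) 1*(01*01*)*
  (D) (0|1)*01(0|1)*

Check each option against the DFA on short strings; one disagreement eliminates an option:
  (A) (0|1)*11(0|1)*: on ε the DFA stays in S and accepts (S ∈ Accept), but the regex does not match it → eliminate
  (B) ((0|1)(0|1))*: on '1' the DFA goes S → S and accepts (S ∈ Accept), but the regex does not match it → eliminate
  (C) 1*(01*01*)*: agrees with the DFA on every string of length ≤ 6
  (D) (0|1)*01(0|1)*: on ε the DFA stays in S and accepts (S ∈ Accept), but the regex does not match it → eliminate
Only (C) is consistent with the DFA.
(C) 1*(01*01*)*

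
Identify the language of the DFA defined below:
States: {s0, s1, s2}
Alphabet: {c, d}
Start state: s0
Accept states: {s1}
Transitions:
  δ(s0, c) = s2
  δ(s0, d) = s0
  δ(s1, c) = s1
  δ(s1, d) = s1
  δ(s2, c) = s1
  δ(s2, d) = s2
Testing a few strings:
  'dd' → reject
  'ddc' → reject
  'cdc' → accept
  'cc' → accept
State roles: s0=zero c's seen; s1=≥ two c's seen; s2=one c seen
All strings over {c,d} containing at least two c's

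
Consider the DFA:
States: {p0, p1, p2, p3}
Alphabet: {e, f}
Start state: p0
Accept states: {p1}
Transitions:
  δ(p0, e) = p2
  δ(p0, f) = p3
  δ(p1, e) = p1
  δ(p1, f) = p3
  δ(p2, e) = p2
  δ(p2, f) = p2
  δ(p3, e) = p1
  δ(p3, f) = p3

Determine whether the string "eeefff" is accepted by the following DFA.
Processing string "eeefff":
  p0 --e--> p2
  p2 --e--> p2
  p2 --e--> p2
  p2 --f--> p2
  p2 --f--> p2
  p2 --f--> p2
Final state: p2
Accept states: {p1}
No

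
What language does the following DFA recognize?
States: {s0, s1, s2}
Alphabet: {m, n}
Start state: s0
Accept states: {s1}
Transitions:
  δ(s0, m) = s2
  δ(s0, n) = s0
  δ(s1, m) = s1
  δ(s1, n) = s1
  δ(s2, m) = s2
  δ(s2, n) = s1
Testing a few strings:
  'nm' → reject
  'mmmn' → accept
  'n' → reject
  'nmn' → accept
State roles: s0=no m seen yet; s1=substring mn seen; s2=seen a m, waiting for n
All strings over {m,n} containing the substring mn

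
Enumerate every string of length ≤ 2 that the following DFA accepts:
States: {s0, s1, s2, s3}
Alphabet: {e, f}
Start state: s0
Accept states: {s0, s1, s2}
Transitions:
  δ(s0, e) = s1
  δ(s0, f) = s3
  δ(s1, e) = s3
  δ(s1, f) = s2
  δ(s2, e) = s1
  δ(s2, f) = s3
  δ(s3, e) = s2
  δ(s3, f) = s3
ε, e, ef, fe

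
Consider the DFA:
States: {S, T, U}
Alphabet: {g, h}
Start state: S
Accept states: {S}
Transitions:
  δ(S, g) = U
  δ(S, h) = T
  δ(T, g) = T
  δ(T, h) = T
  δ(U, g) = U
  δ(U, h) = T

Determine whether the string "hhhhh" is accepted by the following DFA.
Processing string "hhhhh":
  S --h--> T
  T --h--> T
  T --h--> T
  T --h--> T
  T --h--> T
Final state: T
Accept states: {S}
No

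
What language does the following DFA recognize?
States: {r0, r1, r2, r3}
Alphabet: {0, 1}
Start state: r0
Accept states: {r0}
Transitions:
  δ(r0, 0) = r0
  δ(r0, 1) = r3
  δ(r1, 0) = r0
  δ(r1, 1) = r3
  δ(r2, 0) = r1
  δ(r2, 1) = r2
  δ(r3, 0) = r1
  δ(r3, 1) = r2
Testing a few strings:
  '01' → reject
  '1111' → reject
  '001' → reject
  '1110' → reject
State roles: r0=value ≡ 0 (mod 4); r1=value ≡ 2 (mod 4); r2=value ≡ 3 (mod 4); r3=value ≡ 1 (mod 4)
All binary strings representing a multiple of 4 (read in base 2; leading zeros allowed and ε counts as 0)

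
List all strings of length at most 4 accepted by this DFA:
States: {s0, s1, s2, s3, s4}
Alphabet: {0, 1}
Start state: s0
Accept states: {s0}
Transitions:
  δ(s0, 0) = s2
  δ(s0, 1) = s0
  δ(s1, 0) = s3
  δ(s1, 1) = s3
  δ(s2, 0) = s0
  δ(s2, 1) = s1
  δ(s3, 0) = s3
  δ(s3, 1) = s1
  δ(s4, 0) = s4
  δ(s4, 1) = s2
ε, 1, 00, 11, 001, 100, 111, 0000, 0011, 1001, 1100, 1111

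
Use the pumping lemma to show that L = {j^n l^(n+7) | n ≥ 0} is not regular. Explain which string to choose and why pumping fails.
Assume L is regular with pumping length p. Idea: pumping the j-block breaks the fixed offset of 7.
Choose s = j^p l^(p+7) ∈ L. By the pumping lemma, s = xyz with |xy| ≤ p, |y| > 0, so y = j^k with k ≥ 1. Then xy²z = j^(p+k) l^(p+7). For this to be in L we would need p+7 = (p+k)+7, i.e. k = 0, contradicting k ≥ 1. So xy²z ∉ L.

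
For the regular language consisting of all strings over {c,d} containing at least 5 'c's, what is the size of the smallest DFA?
By Myhill–Nerode, count the distinguishable equivalence classes: 6 classes — having seen 0, 1, …, 4, or ≥5 copies of 'c'; any two classes i < j (j ≤ 5) are distinguished by the string c^(5−j), which takes class j to 5 copies (accepted) but leaves class i below 5 (rejected).
6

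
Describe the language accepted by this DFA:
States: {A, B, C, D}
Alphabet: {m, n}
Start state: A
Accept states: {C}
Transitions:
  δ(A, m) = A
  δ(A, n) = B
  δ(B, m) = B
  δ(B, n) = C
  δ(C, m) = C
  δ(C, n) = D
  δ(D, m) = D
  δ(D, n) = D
Testing a few strings:
  'mnnm' → accept
  'nnmm' → accept
  'nn' → accept
  'mn' → reject
State roles: A=zero n's; B=one n; C=two n's; D=≥ three n's (dead)
All strings over {m,n} containing exactly two n's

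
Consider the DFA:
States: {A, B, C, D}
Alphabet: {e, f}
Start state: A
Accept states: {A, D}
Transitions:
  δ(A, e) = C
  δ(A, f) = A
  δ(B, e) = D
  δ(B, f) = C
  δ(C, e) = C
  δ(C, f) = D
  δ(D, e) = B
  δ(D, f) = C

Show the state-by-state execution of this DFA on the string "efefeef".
read 'e': A → C
  read 'f': C → D
  read 'e': D → B
  read 'f': B → C
  read 'e': C → C
  read 'e': C → C
  read 'f': C → D
A -> C -> D -> B -> C -> C -> C -> D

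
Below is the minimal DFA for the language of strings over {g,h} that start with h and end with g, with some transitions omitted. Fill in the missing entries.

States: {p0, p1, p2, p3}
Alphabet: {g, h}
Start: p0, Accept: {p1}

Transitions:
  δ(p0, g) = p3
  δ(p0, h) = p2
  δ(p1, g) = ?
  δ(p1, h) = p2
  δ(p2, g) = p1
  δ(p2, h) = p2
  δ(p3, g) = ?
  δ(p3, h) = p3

From the language and accept set, identify what each state tracks — p0: no input read; p1: started with h, last symbol g; p2: started with h, last symbol h; p3: started with g (dead).
Each missing δ(q, a) is the state matching the new tracked value after reading a.
δ(p1, g) = p1; δ(p3, g) = p3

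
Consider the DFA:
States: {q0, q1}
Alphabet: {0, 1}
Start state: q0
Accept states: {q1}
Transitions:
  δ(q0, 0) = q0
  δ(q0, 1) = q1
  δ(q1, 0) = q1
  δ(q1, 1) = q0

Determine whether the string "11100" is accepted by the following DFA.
Processing string "11100":
  q0 --1--> q1
  q1 --1--> q0
  q0 --1--> q1
  q1 --0--> q1
  q1 --0--> q1
Final state: q1
Accept states: {q1}
Yes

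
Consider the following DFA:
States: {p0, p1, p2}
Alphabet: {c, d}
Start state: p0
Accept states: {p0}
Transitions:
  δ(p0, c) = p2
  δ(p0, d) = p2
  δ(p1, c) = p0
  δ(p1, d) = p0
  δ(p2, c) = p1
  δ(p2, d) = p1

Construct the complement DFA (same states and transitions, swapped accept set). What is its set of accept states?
Complement accept states = All states \ Original accept states
= {p0, p1, p2} \ {p0}
{p1, p2}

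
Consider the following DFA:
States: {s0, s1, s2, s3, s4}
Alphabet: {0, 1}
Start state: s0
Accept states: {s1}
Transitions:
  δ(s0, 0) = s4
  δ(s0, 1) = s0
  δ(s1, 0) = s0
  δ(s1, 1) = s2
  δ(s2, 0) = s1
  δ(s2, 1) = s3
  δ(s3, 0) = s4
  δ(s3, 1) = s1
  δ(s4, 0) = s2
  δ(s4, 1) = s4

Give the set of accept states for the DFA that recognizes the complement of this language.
Complement accept states = All states \ Original accept states
= {s0, s1, s2, s3, s4} \ {s1}
{s0, s2, s3, s4}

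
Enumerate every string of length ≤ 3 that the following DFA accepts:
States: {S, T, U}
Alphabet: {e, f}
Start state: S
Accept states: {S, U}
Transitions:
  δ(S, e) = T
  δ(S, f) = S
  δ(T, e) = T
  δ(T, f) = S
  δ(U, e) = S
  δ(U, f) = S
ε, f, ef, ff, eef, eff, fef, fff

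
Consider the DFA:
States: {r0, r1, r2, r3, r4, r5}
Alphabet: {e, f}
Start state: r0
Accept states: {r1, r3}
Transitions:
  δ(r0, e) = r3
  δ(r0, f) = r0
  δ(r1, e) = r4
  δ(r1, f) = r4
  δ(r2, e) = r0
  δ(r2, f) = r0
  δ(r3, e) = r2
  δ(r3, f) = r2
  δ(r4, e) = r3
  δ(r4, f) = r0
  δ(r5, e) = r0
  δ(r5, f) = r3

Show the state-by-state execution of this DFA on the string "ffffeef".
read 'f': r0 → r0
  read 'f': r0 → r0
  read 'f': r0 → r0
  read 'f': r0 → r0
  read 'e': r0 → r3
  read 'e': r3 → r2
  read 'f': r2 → r0
r0 -> r0 -> r0 -> r0 -> r0 -> r3 -> r2 -> r0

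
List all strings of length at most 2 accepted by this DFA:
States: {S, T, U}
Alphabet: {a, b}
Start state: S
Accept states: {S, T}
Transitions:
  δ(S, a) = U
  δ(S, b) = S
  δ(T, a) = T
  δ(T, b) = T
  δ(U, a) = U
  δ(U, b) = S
ε, b, ab, bb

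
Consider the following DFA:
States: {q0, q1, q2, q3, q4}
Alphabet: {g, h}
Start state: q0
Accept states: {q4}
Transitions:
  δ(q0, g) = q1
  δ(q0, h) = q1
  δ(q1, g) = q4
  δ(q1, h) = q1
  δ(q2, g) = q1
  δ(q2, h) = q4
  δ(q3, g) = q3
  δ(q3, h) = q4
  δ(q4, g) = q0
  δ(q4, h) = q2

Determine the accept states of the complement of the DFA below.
Complement accept states = All states \ Original accept states
= {q0, q1, q2, q3, q4} \ {q4}
{q0, q1, q2, q3}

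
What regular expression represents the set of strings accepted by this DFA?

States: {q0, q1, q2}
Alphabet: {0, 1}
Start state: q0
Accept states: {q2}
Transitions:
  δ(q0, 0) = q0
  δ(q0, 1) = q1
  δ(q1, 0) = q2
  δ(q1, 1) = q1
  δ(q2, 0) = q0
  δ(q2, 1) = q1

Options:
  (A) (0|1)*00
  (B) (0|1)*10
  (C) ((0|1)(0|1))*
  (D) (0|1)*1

Check each option against the DFA on short strings; one disagreement eliminates an option:
  (A) (0|1)*00: on '00' the DFA goes q0 → q0 → q0 and rejects (q0 ∉ Accept), but the regex matches it → eliminate
  (B) (0|1)*10: agrees with the DFA on every string of length ≤ 6
  (C) ((0|1)(0|1))*: on ε the DFA stays in q0 and rejects (q0 ∉ Accept), but the regex matches it → eliminate
  (D) (0|1)*1: on '1' the DFA goes q0 → q1 and rejects (q1 ∉ Accept), but the regex matches it → eliminate
Only (B) is consistent with the DFA.
(B) (0|1)*10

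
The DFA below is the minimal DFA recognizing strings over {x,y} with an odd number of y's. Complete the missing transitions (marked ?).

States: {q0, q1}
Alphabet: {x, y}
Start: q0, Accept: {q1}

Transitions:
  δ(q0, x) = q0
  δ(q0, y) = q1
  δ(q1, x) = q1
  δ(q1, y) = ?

From the language and accept set, identify what each state tracks — q0: even number of y's so far; q1: odd number of y's so far.
Each missing δ(q, a) is the state matching the new tracked value after reading a.
δ(q1, y) = q0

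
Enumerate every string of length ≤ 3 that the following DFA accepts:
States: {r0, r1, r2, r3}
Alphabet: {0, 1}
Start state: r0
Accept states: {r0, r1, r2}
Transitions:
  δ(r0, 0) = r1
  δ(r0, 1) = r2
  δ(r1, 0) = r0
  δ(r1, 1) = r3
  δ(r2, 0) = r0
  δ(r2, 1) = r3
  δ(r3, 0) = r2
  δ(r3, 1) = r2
ε, 0, 1, 00, 10, 000, 001, 010, 011, 100, 101, 110, 111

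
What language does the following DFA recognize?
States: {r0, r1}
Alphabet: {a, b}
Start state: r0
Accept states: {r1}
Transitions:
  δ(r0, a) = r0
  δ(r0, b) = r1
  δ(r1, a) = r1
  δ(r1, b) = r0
Testing a few strings:
  'bb' → reject
  'aa' → reject
  'a' → reject
  'ab' → accept
State roles: r0=even number of b's so far; r1=odd number of b's so far
All strings over {a,b} with an odd number of b's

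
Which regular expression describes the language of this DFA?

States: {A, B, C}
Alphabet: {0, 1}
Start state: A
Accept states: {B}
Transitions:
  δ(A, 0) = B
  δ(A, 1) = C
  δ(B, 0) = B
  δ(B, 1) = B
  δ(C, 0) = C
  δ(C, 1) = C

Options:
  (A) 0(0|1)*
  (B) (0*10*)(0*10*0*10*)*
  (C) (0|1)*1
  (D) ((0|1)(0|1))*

Check each option against the DFA on short strings; one disagreement eliminates an option:
  (A) 0(0|1)*: agrees with the DFA on every string of length ≤ 6
  (B) (0*10*)(0*10*0*10*)*: on '0' the DFA goes A → B and accepts (B ∈ Accept), but the regex does not match it → eliminate
  (C) (0|1)*1: on '0' the DFA goes A → B and accepts (B ∈ Accept), but the regex does not match it → eliminate
  (D) ((0|1)(0|1))*: on ε the DFA stays in A and rejects (A ∉ Accept), but the regex matches it → eliminate
Only (A) is consistent with the DFA.
(A) 0(0|1)*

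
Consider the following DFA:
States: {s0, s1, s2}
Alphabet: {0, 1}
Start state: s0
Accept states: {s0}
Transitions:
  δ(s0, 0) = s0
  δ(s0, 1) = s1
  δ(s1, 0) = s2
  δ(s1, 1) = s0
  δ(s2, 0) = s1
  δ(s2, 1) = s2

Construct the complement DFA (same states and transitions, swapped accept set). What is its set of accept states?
Complement accept states = All states \ Original accept states
= {s0, s1, s2} \ {s0}
{s1, s2}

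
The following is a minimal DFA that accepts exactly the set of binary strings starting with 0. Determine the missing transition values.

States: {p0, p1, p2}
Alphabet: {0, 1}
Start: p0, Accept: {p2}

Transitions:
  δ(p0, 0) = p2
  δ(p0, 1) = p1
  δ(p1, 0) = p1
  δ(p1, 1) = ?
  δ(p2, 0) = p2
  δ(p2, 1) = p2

From the language and accept set, identify what each state tracks — p0: no input read; p1: started with 1 (dead); p2: started with 0.
Each missing δ(q, a) is the state matching the new tracked value after reading a.
δ(p1, 1) = p1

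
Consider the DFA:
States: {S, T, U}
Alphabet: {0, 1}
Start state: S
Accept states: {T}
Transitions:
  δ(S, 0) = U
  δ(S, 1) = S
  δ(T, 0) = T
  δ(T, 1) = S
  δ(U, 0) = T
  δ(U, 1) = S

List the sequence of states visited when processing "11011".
read '1': S → S
  read '1': S → S
  read '0': S → U
  read '1': U → S
  read '1': S → S
S -> S -> S -> U -> S -> S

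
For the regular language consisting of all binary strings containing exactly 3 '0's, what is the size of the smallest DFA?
By Myhill–Nerode, count the distinguishable equivalence classes: 5 classes — having seen 0, 1, …, 3, or >3 copies of '0'; the count-3 class is the only accepting one and >3 is dead.
5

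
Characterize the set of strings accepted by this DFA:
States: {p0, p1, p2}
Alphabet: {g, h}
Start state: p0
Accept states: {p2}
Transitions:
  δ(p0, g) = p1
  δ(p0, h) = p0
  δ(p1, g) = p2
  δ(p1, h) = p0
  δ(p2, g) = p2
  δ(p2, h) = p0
Testing a few strings:
  'hhhg' → reject
  'h' → reject
  'gg' → accept
  'hghh' → reject
State roles: p0=last symbol not g; p1=one trailing g; p2=two trailing g's
All strings over {g,h} ending with gg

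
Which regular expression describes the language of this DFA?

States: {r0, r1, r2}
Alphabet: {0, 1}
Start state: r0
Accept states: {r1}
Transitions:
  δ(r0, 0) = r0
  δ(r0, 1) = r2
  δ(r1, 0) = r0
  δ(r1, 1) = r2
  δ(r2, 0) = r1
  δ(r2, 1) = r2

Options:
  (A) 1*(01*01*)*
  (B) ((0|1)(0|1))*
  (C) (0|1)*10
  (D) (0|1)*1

Check each option against the DFA on short strings; one disagreement eliminates an option:
  (A) 1*(01*01*)*: on ε the DFA stays in r0 and rejects (r0 ∉ Accept), but the regex matches it → eliminate
  (B) ((0|1)(0|1))*: on ε the DFA stays in r0 and rejects (r0 ∉ Accept), but the regex matches it → eliminate
  (C) (0|1)*10: agrees with the DFA on every string of length ≤ 6
  (D) (0|1)*1: on '1' the DFA goes r0 → r2 and rejects (r2 ∉ Accept), but the regex matches it → eliminate
Only (C) is consistent with the DFA.
(C) (0|1)*10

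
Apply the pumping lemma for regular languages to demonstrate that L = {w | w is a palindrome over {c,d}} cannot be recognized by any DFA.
Assume L is regular with pumping length p. Idea: pumping the leading c-block breaks the symmetry.
Choose s = c^p d c^p (a palindrome of length 2p+1 ≥ p). By the pumping lemma, s = xyz with |xy| ≤ p, |y| > 0, so y = c^k with k > 0 (xy lies entirely in the first c^p). Then xy²z = c^(p+k) d c^p, which is not a palindrome since p+k ≠ p.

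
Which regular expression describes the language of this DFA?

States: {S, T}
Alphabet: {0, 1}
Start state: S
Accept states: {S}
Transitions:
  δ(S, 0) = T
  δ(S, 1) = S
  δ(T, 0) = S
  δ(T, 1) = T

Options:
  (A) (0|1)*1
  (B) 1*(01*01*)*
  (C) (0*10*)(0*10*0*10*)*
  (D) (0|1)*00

Check each option against the DFA on short strings; one disagreement eliminates an option:
  (A) (0|1)*1: on ε the DFA stays in S and accepts (S ∈ Accept), but the regex does not match it → eliminate
  (B) 1*(01*01*)*: agrees with the DFA on every string of length ≤ 6
  (C) (0*10*)(0*10*0*10*)*: on ε the DFA stays in S and accepts (S ∈ Accept), but the regex does not match it → eliminate
  (D) (0|1)*00: on ε the DFA stays in S and accepts (S ∈ Accept), but the regex does not match it → eliminate
Only (B) is consistent with the DFA.
(B) 1*(01*01*)*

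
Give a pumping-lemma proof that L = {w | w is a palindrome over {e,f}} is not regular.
Assume L is regular with pumping length p. Idea: pumping the leading e-block breaks the symmetry.
Choose s = e^p f e^p (a palindrome of length 2p+1 ≥ p). By the pumping lemma, s = xyz with |xy| ≤ p, |y| > 0, so y = e^k with k > 0 (xy lies entirely in the first e^p). Then xy²z = e^(p+k) f e^p, which is not a palindrome since p+k ≠ p.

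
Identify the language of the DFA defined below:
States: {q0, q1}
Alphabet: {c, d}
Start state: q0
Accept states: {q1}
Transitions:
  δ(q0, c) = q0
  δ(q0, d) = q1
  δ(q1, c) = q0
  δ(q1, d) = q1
Testing a few strings:
  'd' → accept
  'ddd' → accept
  'dd' → accept
  'ddc' → reject
State roles: q0=last symbol not d; q1=last symbol is d
All strings over {c,d} ending with d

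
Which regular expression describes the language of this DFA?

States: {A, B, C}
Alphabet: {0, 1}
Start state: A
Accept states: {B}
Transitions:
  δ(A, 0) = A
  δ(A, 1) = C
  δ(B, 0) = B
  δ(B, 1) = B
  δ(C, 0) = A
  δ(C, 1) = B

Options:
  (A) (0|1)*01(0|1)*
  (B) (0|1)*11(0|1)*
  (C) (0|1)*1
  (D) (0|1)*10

Check each option against the DFA on short strings; one disagreement eliminates an option:
  (A) (0|1)*01(0|1)*: on '01' the DFA goes A → A → C and rejects (C ∉ Accept), but the regex matches it → eliminate
  (B) (0|1)*11(0|1)*: agrees with the DFA on every string of length ≤ 6
  (C) (0|1)*1: on '1' the DFA goes A → C and rejects (C ∉ Accept), but the regex matches it → eliminate
  (D) (0|1)*10: on '10' the DFA goes A → C → A and rejects (A ∉ Accept), but the regex matches it → eliminate
Only (B) is consistent with the DFA.
(B) (0|1)*11(0|1)*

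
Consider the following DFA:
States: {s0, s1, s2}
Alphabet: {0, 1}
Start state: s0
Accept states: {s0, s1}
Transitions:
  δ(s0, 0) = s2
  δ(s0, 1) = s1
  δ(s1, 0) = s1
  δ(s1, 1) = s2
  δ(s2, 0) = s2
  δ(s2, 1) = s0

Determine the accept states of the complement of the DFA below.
Complement accept states = All states \ Original accept states
= {s0, s1, s2} \ {s0, s1}
{s2}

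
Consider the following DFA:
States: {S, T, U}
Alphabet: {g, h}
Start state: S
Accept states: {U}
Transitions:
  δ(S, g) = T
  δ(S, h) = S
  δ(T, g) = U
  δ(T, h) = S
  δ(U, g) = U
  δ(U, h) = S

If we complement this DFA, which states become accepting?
Complement accept states = All states \ Original accept states
= {S, T, U} \ {U}
{S, T}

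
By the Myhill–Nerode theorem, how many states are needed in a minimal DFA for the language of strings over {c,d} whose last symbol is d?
By Myhill–Nerode, count the distinguishable equivalence classes: 2^1 = 2 classes — the DFA must remember the last 1 symbol read; every pair of distinct length-1 suffixes is distinguishable by some continuation.
2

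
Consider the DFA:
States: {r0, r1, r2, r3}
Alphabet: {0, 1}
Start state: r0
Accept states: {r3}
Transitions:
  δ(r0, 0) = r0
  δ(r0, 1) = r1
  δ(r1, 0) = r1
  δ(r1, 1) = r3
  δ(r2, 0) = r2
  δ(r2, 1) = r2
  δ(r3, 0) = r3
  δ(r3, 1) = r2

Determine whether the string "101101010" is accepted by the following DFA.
Processing string "101101010":
  r0 --1--> r1
  r1 --0--> r1
  r1 --1--> r3
  r3 --1--> r2
  r2 --0--> r2
  r2 --1--> r2
  r2 --0--> r2
  r2 --1--> r2
  r2 --0--> r2
Final state: r2
Accept states: {r3}
No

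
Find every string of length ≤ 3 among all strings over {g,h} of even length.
ε, gg, gh, hg, hh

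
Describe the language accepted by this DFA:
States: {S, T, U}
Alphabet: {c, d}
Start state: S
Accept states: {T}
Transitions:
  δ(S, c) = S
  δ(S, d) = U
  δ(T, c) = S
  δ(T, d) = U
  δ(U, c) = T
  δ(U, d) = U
Testing a few strings:
  'cc' → reject
  'dcdc' → accept
  'dd' → reject
  'dcc' → reject
State roles: S=no suffix match; T=suffix is dc; U=one trailing d
All strings over {c,d} ending with dc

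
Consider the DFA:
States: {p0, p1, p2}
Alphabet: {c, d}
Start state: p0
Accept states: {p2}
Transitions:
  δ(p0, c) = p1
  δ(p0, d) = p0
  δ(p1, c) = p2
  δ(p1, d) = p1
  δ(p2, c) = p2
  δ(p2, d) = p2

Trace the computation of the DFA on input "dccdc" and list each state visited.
read 'd': p0 → p0
  read 'c': p0 → p1
  read 'c': p1 → p2
  read 'd': p2 → p2
  read 'c': p2 → p2
p0 -> p0 -> p1 -> p2 -> p2 -> p2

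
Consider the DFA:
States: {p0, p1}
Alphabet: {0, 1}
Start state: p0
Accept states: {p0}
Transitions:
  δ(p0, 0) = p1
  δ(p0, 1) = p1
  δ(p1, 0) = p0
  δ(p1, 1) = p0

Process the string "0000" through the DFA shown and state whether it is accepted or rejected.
Processing string "0000":
  p0 --0--> p1
  p1 --0--> p0
  p0 --0--> p1
  p1 --0--> p0
Final state: p0
Accept states: {p0}
Yes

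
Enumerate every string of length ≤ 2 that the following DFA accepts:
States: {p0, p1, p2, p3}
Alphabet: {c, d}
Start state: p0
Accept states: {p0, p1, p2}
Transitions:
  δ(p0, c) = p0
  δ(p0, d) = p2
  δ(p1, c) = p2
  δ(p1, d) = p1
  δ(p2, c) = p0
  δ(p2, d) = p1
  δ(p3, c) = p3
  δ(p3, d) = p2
ε, c, d, cc, cd, dc, dd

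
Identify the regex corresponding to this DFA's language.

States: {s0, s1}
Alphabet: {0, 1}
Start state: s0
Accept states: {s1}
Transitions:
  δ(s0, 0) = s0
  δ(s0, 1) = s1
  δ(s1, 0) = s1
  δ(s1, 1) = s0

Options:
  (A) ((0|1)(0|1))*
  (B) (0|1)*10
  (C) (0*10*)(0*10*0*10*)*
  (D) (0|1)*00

Check each option against the DFA on short strings; one disagreement eliminates an option:
  (A) ((0|1)(0|1))*: on ε the DFA stays in s0 and rejects (s0 ∉ Accept), but the regex matches it → eliminate
  (B) (0|1)*10: on '1' the DFA goes s0 → s1 and accepts (s1 ∈ Accept), but the regex does not match it → eliminate
  (C) (0*10*)(0*10*0*10*)*: agrees with the DFA on every string of length ≤ 6
  (D) (0|1)*00: on '1' the DFA goes s0 → s1 and accepts (s1 ∈ Accept), but the regex does not match it → eliminate
Only (C) is consistent with the DFA.
(C) (0*10*)(0*10*0*10*)*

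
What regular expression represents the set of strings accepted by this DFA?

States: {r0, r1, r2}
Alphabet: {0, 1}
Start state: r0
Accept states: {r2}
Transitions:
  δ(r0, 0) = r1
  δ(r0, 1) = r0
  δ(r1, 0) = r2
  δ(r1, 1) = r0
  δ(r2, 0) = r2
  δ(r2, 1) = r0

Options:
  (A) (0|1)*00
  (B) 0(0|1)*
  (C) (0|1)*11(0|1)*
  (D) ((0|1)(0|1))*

Check each option against the DFA on short strings; one disagreement eliminates an option:
  (A) (0|1)*00: agrees with the DFA on every string of length ≤ 6
  (B) 0(0|1)*: on '0' the DFA goes r0 → r1 and rejects (r1 ∉ Accept), but the regex matches it → eliminate
  (C) (0|1)*11(0|1)*: on '00' the DFA goes r0 → r1 → r2 and accepts (r2 ∈ Accept), but the regex does not match it → eliminate
  (D) ((0|1)(0|1))*: on ε the DFA stays in r0 and rejects (r0 ∉ Accept), but the regex matches it → eliminate
Only (A) is consistent with the DFA.
(A) (0|1)*00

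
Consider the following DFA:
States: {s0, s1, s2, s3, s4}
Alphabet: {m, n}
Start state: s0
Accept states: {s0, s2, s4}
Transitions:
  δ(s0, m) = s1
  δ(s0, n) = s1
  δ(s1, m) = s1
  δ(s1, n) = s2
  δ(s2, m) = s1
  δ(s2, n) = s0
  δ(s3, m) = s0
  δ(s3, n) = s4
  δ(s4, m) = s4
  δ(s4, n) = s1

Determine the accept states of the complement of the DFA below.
Complement accept states = All states \ Original accept states
= {s0, s1, s2, s3, s4} \ {s0, s2, s4}
{s1, s3}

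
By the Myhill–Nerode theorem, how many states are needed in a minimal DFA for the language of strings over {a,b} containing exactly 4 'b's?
By Myhill–Nerode, count the distinguishable equivalence classes: 6 classes — having seen 0, 1, …, 4, or >4 copies of 'b'; the count-4 class is the only accepting one and >4 is dead.
6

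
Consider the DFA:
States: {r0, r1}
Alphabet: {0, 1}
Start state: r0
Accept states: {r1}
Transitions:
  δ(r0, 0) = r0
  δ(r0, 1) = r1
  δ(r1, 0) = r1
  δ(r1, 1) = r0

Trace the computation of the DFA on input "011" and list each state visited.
read '0': r0 → r0
  read '1': r0 → r1
  read '1': r1 → r0
r0 -> r0 -> r1 -> r0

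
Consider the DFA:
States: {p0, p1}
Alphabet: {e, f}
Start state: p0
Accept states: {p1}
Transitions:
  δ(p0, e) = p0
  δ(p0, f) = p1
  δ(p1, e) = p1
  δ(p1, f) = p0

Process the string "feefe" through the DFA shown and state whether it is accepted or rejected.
Processing string "feefe":
  p0 --f--> p1
  p1 --e--> p1
  p1 --e--> p1
  p1 --f--> p0
  p0 --e--> p0
Final state: p0
Accept states: {p1}
No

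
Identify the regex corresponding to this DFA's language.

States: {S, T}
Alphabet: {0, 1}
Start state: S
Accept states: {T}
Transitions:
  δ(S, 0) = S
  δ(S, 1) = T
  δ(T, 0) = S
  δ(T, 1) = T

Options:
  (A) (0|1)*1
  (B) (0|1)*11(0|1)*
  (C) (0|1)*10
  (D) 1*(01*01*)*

Check each option against the DFA on short strings; one disagreement eliminates an option:
  (A) (0|1)*1: agrees with the DFA on every string of length ≤ 6
  (B) (0|1)*11(0|1)*: on '1' the DFA goes S → T and accepts (T ∈ Accept), but the regex does not match it → eliminate
  (C) (0|1)*10: on '1' the DFA goes S → T and accepts (T ∈ Accept), but the regex does not match it → eliminate
  (D) 1*(01*01*)*: on ε the DFA stays in S and rejects (S ∉ Accept), but the regex matches it → eliminate
Only (A) is consistent with the DFA.
(A) (0|1)*1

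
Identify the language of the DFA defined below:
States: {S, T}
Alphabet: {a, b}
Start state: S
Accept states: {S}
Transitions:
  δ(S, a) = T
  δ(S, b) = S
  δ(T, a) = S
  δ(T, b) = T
Testing a few strings:
  'aaa' → reject
  'abb' → reject
  'aa' → accept
  'aab' → accept
State roles: S=even number of a's so far; T=odd number of a's so far
All strings over {a,b} with an even number of a's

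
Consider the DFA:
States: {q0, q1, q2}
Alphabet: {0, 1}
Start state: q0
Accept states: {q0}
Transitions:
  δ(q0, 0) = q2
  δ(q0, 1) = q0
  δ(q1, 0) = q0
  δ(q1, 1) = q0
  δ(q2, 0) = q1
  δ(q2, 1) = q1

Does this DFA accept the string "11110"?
Processing string "11110":
  q0 --1--> q0
  q0 --1--> q0
  q0 --1--> q0
  q0 --1--> q0
  q0 --0--> q2
Final state: q2
Accept states: {q0}
No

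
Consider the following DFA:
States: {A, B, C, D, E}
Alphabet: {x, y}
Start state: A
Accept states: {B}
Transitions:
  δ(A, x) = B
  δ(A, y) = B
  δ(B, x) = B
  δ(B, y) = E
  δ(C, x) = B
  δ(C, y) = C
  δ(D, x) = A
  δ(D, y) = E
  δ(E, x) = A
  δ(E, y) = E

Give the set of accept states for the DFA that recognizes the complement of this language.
Complement accept states = All states \ Original accept states
= {A, B, C, D, E} \ {B}
{A, C, D, E}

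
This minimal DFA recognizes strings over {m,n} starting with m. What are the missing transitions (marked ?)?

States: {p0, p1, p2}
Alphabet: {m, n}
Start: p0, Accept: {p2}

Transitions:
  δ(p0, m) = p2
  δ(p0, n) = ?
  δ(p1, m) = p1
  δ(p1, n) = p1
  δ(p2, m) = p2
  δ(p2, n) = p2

From the language and accept set, identify what each state tracks — p0: no input read; p1: started with n (dead); p2: started with m.
Each missing δ(q, a) is the state matching the new tracked value after reading a.
δ(p0, n) = p1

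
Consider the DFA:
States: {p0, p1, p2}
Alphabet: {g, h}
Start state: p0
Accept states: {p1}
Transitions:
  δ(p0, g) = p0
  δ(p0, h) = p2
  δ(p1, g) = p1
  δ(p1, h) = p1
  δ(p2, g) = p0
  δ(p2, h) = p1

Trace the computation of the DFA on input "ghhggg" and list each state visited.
read 'g': p0 → p0
  read 'h': p0 → p2
  read 'h': p2 → p1
  read 'g': p1 → p1
  read 'g': p1 → p1
  read 'g': p1 → p1
p0 -> p0 -> p2 -> p1 -> p1 -> p1 -> p1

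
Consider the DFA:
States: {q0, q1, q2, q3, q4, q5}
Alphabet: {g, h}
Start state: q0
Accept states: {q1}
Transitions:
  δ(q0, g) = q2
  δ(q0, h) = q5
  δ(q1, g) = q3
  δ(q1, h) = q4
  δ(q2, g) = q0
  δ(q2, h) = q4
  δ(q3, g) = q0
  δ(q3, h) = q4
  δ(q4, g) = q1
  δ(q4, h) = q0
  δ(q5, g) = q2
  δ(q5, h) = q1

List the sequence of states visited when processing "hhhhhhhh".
read 'h': q0 → q5
  read 'h': q5 → q1
  read 'h': q1 → q4
  read 'h': q4 → q0
  read 'h': q0 → q5
  read 'h': q5 → q1
  read 'h': q1 → q4
  read 'h': q4 → q0
q0 -> q5 -> q1 -> q4 -> q0 -> q5 -> q1 -> q4 -> q0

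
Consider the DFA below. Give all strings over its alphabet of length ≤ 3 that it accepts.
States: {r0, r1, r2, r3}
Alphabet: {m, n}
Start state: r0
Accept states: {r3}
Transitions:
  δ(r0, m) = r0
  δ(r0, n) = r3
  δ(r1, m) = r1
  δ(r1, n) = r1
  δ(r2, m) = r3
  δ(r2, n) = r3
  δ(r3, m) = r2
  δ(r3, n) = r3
n, mn, nn, mmn, mnn, nmm, nmn, nnn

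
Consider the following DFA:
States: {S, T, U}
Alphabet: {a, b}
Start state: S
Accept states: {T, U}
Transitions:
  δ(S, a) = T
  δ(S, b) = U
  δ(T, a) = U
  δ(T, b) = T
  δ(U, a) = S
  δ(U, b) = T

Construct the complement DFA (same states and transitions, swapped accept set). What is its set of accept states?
Complement accept states = All states \ Original accept states
= {S, T, U} \ {T, U}
{S}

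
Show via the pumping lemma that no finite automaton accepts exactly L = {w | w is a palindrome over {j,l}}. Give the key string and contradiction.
Assume L is regular with pumping length p. Idea: pumping the leading j-block breaks the symmetry.
Choose s = j^p l j^p (a palindrome of length 2p+1 ≥ p). By the pumping lemma, s = xyz with |xy| ≤ p, |y| > 0, so y = j^k with k > 0 (xy lies entirely in the first j^p). Then xy²z = j^(p+k) l j^p, which is not a palindrome since p+k ≠ p.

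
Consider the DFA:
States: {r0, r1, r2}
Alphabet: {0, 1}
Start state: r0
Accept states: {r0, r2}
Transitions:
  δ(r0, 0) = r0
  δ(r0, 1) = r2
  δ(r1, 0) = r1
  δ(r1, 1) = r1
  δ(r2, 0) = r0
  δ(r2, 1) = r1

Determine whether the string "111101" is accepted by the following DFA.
Processing string "111101":
  r0 --1--> r2
  r2 --1--> r1
  r1 --1--> r1
  r1 --1--> r1
  r1 --0--> r1
  r1 --1--> r1
Final state: r1
Accept states: {r0, r2}
No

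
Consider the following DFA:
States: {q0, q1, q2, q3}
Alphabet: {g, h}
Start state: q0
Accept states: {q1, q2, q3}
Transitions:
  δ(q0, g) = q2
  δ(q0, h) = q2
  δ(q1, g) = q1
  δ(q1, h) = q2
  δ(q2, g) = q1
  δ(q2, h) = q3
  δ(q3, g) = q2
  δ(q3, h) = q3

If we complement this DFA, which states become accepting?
Complement accept states = All states \ Original accept states
= {q0, q1, q2, q3} \ {q1, q2, q3}
{q0}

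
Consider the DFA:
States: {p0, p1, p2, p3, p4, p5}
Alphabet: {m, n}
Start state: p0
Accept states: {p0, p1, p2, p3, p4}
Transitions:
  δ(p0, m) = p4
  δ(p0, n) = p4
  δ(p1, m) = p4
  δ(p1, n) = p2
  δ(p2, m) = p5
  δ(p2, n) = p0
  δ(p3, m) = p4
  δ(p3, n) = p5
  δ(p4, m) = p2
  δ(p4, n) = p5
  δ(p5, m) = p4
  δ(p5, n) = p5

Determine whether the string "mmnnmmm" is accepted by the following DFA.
Processing string "mmnnmmm":
  p0 --m--> p4
  p4 --m--> p2
  p2 --n--> p0
  p0 --n--> p4
  p4 --m--> p2
  p2 --m--> p5
  p5 --m--> p4
Final state: p4
Accept states: {p0, p1, p2, p3, p4}
Yes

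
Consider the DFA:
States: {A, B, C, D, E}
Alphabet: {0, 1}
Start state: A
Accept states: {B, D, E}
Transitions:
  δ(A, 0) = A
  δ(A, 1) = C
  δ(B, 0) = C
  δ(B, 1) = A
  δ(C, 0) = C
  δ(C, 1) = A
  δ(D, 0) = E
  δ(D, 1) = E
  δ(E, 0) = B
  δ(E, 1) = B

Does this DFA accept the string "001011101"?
Processing string "001011101":
  A --0--> A
  A --0--> A
  A --1--> C
  C --0--> C
  C --1--> A
  A --1--> C
  C --1--> A
  A --0--> A
  A --1--> C
Final state: C
Accept states: {B, D, E}
No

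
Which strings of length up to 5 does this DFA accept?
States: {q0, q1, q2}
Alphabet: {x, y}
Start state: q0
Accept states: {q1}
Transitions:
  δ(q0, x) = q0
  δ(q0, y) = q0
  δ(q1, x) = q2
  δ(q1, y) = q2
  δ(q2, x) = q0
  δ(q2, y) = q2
None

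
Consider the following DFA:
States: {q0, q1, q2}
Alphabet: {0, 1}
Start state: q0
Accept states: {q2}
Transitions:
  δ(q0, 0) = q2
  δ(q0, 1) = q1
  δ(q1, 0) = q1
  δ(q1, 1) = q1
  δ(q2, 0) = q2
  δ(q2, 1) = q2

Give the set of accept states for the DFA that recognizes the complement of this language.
Complement accept states = All states \ Original accept states
= {q0, q1, q2} \ {q2}
{q0, q1}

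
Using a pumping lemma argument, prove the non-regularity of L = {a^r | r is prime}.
Assume L is regular with pumping length p. Idea: pumping by a suitable count produces a composite length.
Let q be a prime with q ≥ p and choose s = a^q ∈ L. By the pumping lemma, s = xyz with |xy| ≤ p, |y| = k ≥ 1. Take i = q+1: |xy^(q+1)z| = q + q·k = q(1+k). Since q ≥ 2 and 1+k ≥ 2, q(1+k) is composite, so xy^(q+1)z ∉ L.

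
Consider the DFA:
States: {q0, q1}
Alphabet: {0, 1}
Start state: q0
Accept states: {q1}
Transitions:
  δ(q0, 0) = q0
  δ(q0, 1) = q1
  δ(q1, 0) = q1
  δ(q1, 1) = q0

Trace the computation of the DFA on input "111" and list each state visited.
read '1': q0 → q1
  read '1': q1 → q0
  read '1': q0 → q1
q0 -> q1 -> q0 -> q1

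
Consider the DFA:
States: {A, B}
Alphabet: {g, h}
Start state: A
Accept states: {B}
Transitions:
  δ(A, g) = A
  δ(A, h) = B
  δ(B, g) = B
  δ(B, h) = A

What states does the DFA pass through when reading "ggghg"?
read 'g': A → A
  read 'g': A → A
  read 'g': A → A
  read 'h': A → B
  read 'g': B → B
A -> A -> A -> A -> B -> B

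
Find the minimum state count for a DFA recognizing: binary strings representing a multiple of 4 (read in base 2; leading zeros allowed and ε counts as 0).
By Myhill–Nerode, count the distinguishable equivalence classes: three classes — value mod 4 is 0, 2, or odd (residues 1 and 3 are indistinguishable: 2r+b mod 4 depends only on r mod 2).
3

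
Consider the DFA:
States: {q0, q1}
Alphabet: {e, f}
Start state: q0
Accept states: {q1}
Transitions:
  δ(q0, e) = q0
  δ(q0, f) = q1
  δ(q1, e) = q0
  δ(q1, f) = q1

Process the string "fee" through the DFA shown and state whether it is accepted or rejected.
Processing string "fee":
  q0 --f--> q1
  q1 --e--> q0
  q0 --e--> q0
Final state: q0
Accept states: {q1}
No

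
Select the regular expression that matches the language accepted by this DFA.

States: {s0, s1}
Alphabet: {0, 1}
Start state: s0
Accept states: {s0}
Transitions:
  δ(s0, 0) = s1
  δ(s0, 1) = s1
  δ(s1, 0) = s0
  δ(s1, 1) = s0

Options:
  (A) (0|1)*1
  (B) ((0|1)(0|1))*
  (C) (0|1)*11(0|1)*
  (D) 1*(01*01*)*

Check each option against the DFA on short strings; one disagreement eliminates an option:
  (A) (0|1)*1: on ε the DFA stays in s0 and accepts (s0 ∈ Accept), but the regex does not match it → eliminate
  (B) ((0|1)(0|1))*: agrees with the DFA on every string of length ≤ 6
  (C) (0|1)*11(0|1)*: on ε the DFA stays in s0 and accepts (s0 ∈ Accept), but the regex does not match it → eliminate
  (D) 1*(01*01*)*: on '1' the DFA goes s0 → s1 and rejects (s1 ∉ Accept), but the regex matches it → eliminate
Only (B) is consistent with the DFA.
(B) ((0|1)(0|1))*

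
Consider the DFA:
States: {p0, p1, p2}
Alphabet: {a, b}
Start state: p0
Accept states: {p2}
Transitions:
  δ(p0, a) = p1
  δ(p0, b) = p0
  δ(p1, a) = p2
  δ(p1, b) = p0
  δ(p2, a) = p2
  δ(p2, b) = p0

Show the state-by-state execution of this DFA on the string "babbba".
read 'b': p0 → p0
  read 'a': p0 → p1
  read 'b': p1 → p0
  read 'b': p0 → p0
  read 'b': p0 → p0
  read 'a': p0 → p1
p0 -> p0 -> p1 -> p0 -> p0 -> p0 -> p1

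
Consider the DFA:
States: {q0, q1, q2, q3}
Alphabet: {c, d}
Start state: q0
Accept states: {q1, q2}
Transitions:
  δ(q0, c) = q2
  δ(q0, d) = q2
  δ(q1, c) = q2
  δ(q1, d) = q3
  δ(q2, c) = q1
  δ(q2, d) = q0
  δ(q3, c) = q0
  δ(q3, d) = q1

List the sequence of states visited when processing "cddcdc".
read 'c': q0 → q2
  read 'd': q2 → q0
  read 'd': q0 → q2
  read 'c': q2 → q1
  read 'd': q1 → q3
  read 'c': q3 → q0
q0 -> q2 -> q0 -> q2 -> q1 -> q3 -> q0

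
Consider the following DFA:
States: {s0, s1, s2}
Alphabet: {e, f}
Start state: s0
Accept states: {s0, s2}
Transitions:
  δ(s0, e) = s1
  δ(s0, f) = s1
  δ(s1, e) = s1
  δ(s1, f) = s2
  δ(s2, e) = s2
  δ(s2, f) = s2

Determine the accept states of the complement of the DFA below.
Complement accept states = All states \ Original accept states
= {s0, s1, s2} \ {s0, s2}
{s1}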